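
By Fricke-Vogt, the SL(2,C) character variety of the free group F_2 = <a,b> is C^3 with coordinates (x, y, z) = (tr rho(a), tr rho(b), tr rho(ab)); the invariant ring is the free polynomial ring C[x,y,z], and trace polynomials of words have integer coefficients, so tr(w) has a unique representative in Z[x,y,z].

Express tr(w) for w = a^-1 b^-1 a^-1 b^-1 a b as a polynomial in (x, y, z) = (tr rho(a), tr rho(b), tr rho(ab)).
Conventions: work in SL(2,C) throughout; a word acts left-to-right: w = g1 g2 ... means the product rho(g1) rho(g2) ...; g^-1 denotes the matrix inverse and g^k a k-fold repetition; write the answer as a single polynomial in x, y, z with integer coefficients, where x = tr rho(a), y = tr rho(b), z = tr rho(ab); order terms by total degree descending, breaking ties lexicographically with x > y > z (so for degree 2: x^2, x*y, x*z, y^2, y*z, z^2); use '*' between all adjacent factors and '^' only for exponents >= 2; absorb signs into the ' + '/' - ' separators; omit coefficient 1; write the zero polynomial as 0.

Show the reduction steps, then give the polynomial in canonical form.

use: trace(a^-1) = trace(a) = x
trace(b a b) = trace(b)*trace(a b) - trace(a) = y*z - x
trace(a b a b) = trace(a b)*trace(a b) - trace(1)   [split at repeated a] = z^2 - 2
trace(a b a) = trace(a)*trace(b a) - trace(b) = x*z - y
use: trace(b a b a b) = trace(b)*trace(a b a b) - trace(a b a) = y*z^2 - x*z - y
apply: trace(b a b a b a) = trace(b a)*trace(b a b a) - trace(b^-1 a^-1)   [split at repeated b] = z^3 - 3*z
trace(a^-1 b a b a b) = trace(b a b a b)*trace(a) - trace(b a b a b a) = x*y*z^2 - x^2*z - z^3 - x*y + 3*z
trace(b^-1 a^-1 b a b a) = trace(a^-1 b a b a)*trace(b) - trace(a^-1 b a b a b) = -x*y*z^2 + x^2*z + y^2*z + z^3 - 3*z
trace(a b a^-1 b^-1 a^-1 b) = trace(b^-1 a^-1 b a b)*trace(a) - trace(b^-1 a^-1 b a b a) = x*y*z^2 - x^2*z - y^2*z - z^3 + x*y + 3*z
trace(a^-1 b^-1 a^-1 b^-1 a b) = trace(a b a^-1 b^-1 a^-1)*trace(b) - trace(a b a^-1 b^-1 a^-1 b) = -x*y*z^2 + x^2*z + y^2*z + z^3 - 3*z

-x*y*z^2 + x^2*z + y^2*z + z^3 - 3*z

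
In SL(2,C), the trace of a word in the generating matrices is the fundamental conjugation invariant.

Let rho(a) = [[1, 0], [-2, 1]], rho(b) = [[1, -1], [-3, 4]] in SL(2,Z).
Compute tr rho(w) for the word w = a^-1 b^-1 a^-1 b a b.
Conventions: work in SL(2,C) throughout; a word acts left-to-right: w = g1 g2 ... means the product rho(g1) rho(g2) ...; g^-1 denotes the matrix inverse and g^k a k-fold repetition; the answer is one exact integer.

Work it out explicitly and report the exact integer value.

-25

rho(a^-1) = [[1, 0], [2, 1]]
... * rho(b^-1) = [[4, 1], [3, 1]]  ->  [[4, 1], [11, 3]]
... * rho(a^-1) = [[1, 0], [2, 1]]  ->  [[6, 1], [17, 3]]
... * rho(b) = [[1, -1], [-3, 4]]  ->  [[3, -2], [8, -5]]
... * rho(a) = [[1, 0], [-2, 1]]  ->  [[7, -2], [18, -5]]
... * rho(b) = [[1, -1], [-3, 4]]  ->  [[13, -15], [33, -38]]
tr = 13 + -38 = -25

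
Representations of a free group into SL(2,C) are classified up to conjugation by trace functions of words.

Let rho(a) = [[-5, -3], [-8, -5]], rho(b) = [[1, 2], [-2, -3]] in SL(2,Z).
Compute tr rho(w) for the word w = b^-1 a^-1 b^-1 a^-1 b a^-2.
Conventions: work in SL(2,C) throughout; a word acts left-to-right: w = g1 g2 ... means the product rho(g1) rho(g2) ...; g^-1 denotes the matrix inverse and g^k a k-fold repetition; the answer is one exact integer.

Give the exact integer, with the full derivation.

198

rho(b^-1) = [[-3, -2], [2, 1]]
... * rho(a^-1) = [[-5, 3], [8, -5]]  ->  [[-1, 1], [-2, 1]]
... * rho(b^-1) = [[-3, -2], [2, 1]]  ->  [[5, 3], [8, 5]]
... * rho(a^-1) = [[-5, 3], [8, -5]]  ->  [[-1, 0], [0, -1]]
... * rho(b) = [[1, 2], [-2, -3]]  ->  [[-1, -2], [2, 3]]
... * rho(a^-1) = [[-5, 3], [8, -5]]  ->  [[-11, 7], [14, -9]]
... * rho(a^-1) = [[-5, 3], [8, -5]]  ->  [[111, -68], [-142, 87]]
tr = 111 + 87 = 198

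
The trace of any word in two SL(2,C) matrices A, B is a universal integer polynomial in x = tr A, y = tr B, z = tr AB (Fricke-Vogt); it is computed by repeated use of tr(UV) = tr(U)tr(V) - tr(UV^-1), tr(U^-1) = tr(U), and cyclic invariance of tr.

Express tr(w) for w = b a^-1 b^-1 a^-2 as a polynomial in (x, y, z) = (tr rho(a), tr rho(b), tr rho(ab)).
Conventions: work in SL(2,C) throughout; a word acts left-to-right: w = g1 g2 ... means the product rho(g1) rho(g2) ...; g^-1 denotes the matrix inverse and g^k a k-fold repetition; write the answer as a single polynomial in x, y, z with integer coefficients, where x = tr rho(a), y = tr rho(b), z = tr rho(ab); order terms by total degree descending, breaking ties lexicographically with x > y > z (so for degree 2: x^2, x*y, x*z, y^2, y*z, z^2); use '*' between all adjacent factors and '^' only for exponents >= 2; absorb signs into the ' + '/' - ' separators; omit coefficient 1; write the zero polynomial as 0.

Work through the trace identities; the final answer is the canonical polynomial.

tr(b a^-1) = tr(b) * tr(a) - tr(b a)  (eliminate a^-1) = x*y - z
tr(a^-1 b a^-1) = tr(b a^-1) * tr(a) - tr(b)  (eliminate a^-1) = x^2*y - x*z - y
tr(b^2) = tr(b) * tr(b) - tr(1)  (reduce the b square) = y^2 - 2
tr(b^2 a) = tr(b) * tr(a b) - tr(a)  (reduce the b square) = y*z - x
tr(b a^-1 b) = tr(b^2) * tr(a) - tr(b^2 a)  (eliminate a^-1) = x*y^2 - y*z - x
tr(b a b a) = tr(a b) * tr(a b) - tr(1)  (split on a) = z^2 - 2
reduce: tr(b a^-1 b a) = tr(b a b) * tr(a) - tr(b a b a)  (eliminate a^-1) = x*y*z - x^2 - z^2 + 2
so tr(a^-1 b a^-1 b) = tr(b a^-1 b) * tr(a) - tr(b a^-1 b a)  (eliminate a^-1) = x^2*y^2 - 2*x*y*z + z^2 - 2
tr(b a^-1 b^-1 a^-1) = tr(a^-1 b a^-1) * tr(b) - tr(a^-1 b a^-1 b)  (eliminate b^-1) = x*y*z - y^2 - z^2 + 2
so tr(b a^-1 b^-1 a^-2) = tr(b a^-1 b^-1 a^-1) * tr(a) - tr(b a^-1 b^-1)  (eliminate a^-1) = x^2*y*z - x*y^2 - x*z^2 + x

x^2*y*z - x*y^2 - x*z^2 + x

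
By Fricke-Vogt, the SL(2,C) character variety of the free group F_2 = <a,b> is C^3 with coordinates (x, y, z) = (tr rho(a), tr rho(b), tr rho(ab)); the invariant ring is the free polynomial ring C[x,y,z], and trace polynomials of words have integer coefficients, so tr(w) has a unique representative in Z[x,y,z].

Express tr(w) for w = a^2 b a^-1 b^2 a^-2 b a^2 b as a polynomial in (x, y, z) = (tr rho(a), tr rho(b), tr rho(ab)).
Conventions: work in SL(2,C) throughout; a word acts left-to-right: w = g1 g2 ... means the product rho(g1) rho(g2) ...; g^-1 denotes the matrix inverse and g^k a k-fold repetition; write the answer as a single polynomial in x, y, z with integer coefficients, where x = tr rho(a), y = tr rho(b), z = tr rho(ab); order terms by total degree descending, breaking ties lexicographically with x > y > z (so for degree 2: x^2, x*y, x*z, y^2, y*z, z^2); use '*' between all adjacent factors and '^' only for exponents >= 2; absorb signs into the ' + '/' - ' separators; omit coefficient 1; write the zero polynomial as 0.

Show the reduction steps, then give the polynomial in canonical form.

x^5*y^3*z^2 - x^6*y^2*z - 2*x^4*y^4*z - 2*x^4*y^2*z^3 + x^5*y^3 + x^3*y^5 + 3*x^3*y^3*z^2 + x^3*y*z^4 + x^6*z + 5*x^4*y^2*z + x^4*z^3 - x^2*y^2*z^3 - x^5*y - 6*x^3*y^3 - 4*x^3*y*z^2 - x*y^5 - x*y^3*z^2 - 5*x^4*z + x^2*y^2*z - x^2*z^3 + y^4*z + 6*x^3*y + 5*x*y^3 + 2*x*y*z^2 + 4*x^2*z - 3*y^2*z - 6*x*y + z

tr(a b a b) = tr(a b) * tr(a b) - tr(1) = z^2 - 2
tr(a b a) = tr(a) * tr(b a) - tr(b) = x*z - y
tr(a b a b^2) = tr(b) * tr(a b a b) - tr(a b a) = y*z^2 - x*z - y
next, tr(b a b^3 a) = tr(b) * tr(a b a b^2) - tr(a b a b) = y^2*z^2 - x*y*z - y^2 - z^2 + 2
tr(b a b) = tr(b) * tr(a b) - tr(a) = y*z - x
tr(b a b^2) = tr(b) * tr(b a b) - tr(b a) = y^2*z - x*y - z
and tr(b a b^3) = tr(b) * tr(b a b^2) - tr(b a b) = y^3*z - x*y^2 - 2*y*z + x
tr(a^2 b a b^3) = tr(a) * tr(b a b^3 a) - tr(b a b^3) = x*y^2*z^2 - x^2*y*z - y^3*z - x*z^2 + 2*y*z + x
next, tr(a^2 b a b^2) = tr(a) * tr(b a b^2 a) - tr(b a b^2) = x*y*z^2 - x^2*z - y^2*z + z
next, tr(b^4 a^2 b a) = tr(b) * tr(a^2 b a b^3) - tr(a^2 b a b^2) = x*y^3*z^2 - x^2*y^2*z - y^4*z - 2*x*y*z^2 + x^2*z + 3*y^2*z + x*y - z
tr(b^2) = tr(b) * tr(b) - tr(1) = y^2 - 2
and tr(b^3) = tr(b) * tr(b^2) - tr(b) = y^3 - 3*y
tr(b^4) = tr(b) * tr(b^3) - tr(b^2) = y^4 - 4*y^2 + 2
tr(b^2 a^2 b^2) = tr(a) * tr(b^4 a) - tr(b^4) = x*y^3*z - x^2*y^2 - y^4 - 2*x*y*z + x^2 + 4*y^2 - 2
tr(a^2 b^2) = tr(a) * tr(b^2 a) - tr(b^2) = x*y*z - x^2 - y^2 + 2
tr(b^2 a^2 b) = tr(b) * tr(a^2 b^2) - tr(a^2 b) = x*y^2*z - x^2*y - y^3 - x*z + 3*y
next, tr(b^4 a^2 b) = tr(b) * tr(b^2 a^2 b^2) - tr(b^2 a^2 b) = x*y^4*z - x^2*y^3 - y^5 - 3*x*y^2*z + 2*x^2*y + 5*y^3 + x*z - 5*y
and tr(b a^2 b a^2 b^3) = tr(a) * tr(b^4 a^2 b a) - tr(b^4 a^2 b) = x^2*y^3*z^2 - x^3*y^2*z - 2*x*y^4*z + x^2*y^3 - 2*x^2*y*z^2 + y^5 + x^3*z + 6*x*y^2*z - x^2*y - 5*y^3 - 2*x*z + 5*y
tr(b a b a b a) = tr(b a b a) * tr(b a) - tr(a b) = z^3 - 3*z
tr(a b a b a^2 b) = tr(a) * tr(b a b a b a) - tr(b a b a b) = x*z^3 - y*z^2 - 2*x*z + y
and tr(b a b a^2) = tr(a) * tr(b a b a) - tr(b a b) = x*z^2 - y*z - x
tr(a b a b a^2) = tr(a) * tr(b a b a^2) - tr(b a b a) = x^2*z^2 - x*y*z - x^2 - z^2 + 2
tr(b a^2 b^2 a b a) = tr(b) * tr(a b a b a^2 b) - tr(a b a b a^2) = x*y*z^3 - x^2*z^2 - y^2*z^2 - x*y*z + x^2 + y^2 + z^2 - 2
tr(a^2 b^2 a b) = tr(a) * tr(b^2 a b a) - tr(b^2 a b) = x*y*z^2 - x^2*z - y^2*z + z
tr(a^2 b^2 a) = tr(a) * tr(b^2 a^2) - tr(b^2 a) = x^2*y*z - x^3 - x*y^2 - y*z + 3*x
tr(b a^2 b^2 a b) = tr(b) * tr(a^2 b^2 a b) - tr(a^2 b^2 a) = x*y^2*z^2 - 2*x^2*y*z - y^3*z + x^3 + x*y^2 + 2*y*z - 3*x
and tr(a b a^2 b a^2 b^2) = tr(a) * tr(b a^2 b^2 a b a) - tr(b a^2 b^2 a b) = x^2*y*z^3 - x^3*z^2 - 2*x*y^2*z^2 + x^2*y*z + y^3*z + x*z^2 - 2*y*z + x
next, tr(a b a^2 b a^2 b) = tr(a) * tr(b a^2 b a b a) - tr(b a^2 b a b) = x^2*z^3 - 2*x*y*z^2 - x^2*z + y^2*z + x*y - z
and tr(b a^2 b a^2 b^3 a) = tr(b) * tr(a b a^2 b a^2 b^2) - tr(a b a^2 b a^2 b) = x^2*y^2*z^3 - x^3*y*z^2 - 2*x*y^3*z^2 + x^2*y^2*z - x^2*z^3 + y^4*z + 3*x*y*z^2 + x^2*z - 3*y^2*z + z
tr(b^2 a^-1 b a^2 b a^2 b) = tr(b a^2 b a^2 b^3) * tr(a) - tr(b a^2 b a^2 b^3 a) = x^3*y^3*z^2 - x^4*y^2*z - 2*x^2*y^4*z - x^2*y^2*z^3 + x^3*y^3 - x^3*y*z^2 + x*y^5 + 2*x*y^3*z^2 + x^4*z + 5*x^2*y^2*z + x^2*z^3 - y^4*z - x^3*y - 5*x*y^3 - 3*x*y*z^2 - 3*x^2*z + 3*y^2*z + 5*x*y - z
next, tr(b a b^2 a b a) = tr(b) * tr(a b a b a b) - tr(a b a b a) = y*z^3 - x*z^2 - 2*y*z + x
tr(b a b^2 a b) = tr(b) * tr(a b^2 a b) - tr(a b^2 a) = y^2*z^2 - 2*x*y*z + x^2 - 2
tr(b a^2 b a b^2 a) = tr(a) * tr(b a b^2 a b a) - tr(b a b^2 a b) = x*y*z^3 - x^2*z^2 - y^2*z^2 + 2
tr(a^2 b a^2 b a b^2) = tr(a) * tr(b a^2 b a b^2 a) - tr(b a^2 b a b^2) = x^2*y*z^3 - x^3*z^2 - 2*x*y^2*z^2 + x^2*y*z + y^3*z + x*z^2 - 2*y*z + x
next, tr(b a^2 b a^2 b a b^2) = tr(b) * tr(a^2 b a^2 b a b^2) - tr(a^2 b a^2 b a b) = x^2*y^2*z^3 - x^3*y*z^2 - 2*x*y^3*z^2 + x^2*y^2*z - x^2*z^3 + y^4*z + 3*x*y*z^2 + x^2*z - 3*y^2*z + z
and tr(a b a b a b a b) = tr(a b a b) * tr(a b a b) - tr(1) = z^4 - 4*z^2 + 2
and tr(b a b^2 a b a b a) = tr(b) * tr(a b a b a b a b) - tr(a b a b a b a) = y*z^4 - x*z^3 - 3*y*z^2 + 2*x*z + y
tr(b a b^2 a b a b) = tr(b) * tr(a b^2 a b a b) - tr(a b^2 a b a) = y^2*z^3 - 2*x*y*z^2 + x^2*z - y^2*z + x*y - z
tr(b a^2 b a b^2 a b a) = tr(a) * tr(b a b^2 a b a b a) - tr(b a b^2 a b a b) = x*y*z^4 - x^2*z^3 - y^2*z^3 - x*y*z^2 + x^2*z + y^2*z + z
and tr(b a b^2 a b^2) = tr(b) * tr(a b^3 a b) - tr(a b^3 a) = y^3*z^2 - 2*x*y^2*z + x^2*y - y*z^2 + x*z - y
next, tr(b a^2 b a b^2 a b) = tr(a) * tr(b a b^2 a b^2 a) - tr(b a b^2 a b^2) = x*y^2*z^3 - 2*x^2*y*z^2 - y^3*z^2 + x^3*z + x*y^2*z + y*z^2 - 2*x*z + y
next, tr(b a^2 b a^2 b a b^2 a) = tr(a) * tr(b a^2 b a b^2 a b a) - tr(b a^2 b a b^2 a b) = x^2*y*z^4 - x^3*z^3 - 2*x*y^2*z^3 + x^2*y*z^2 + y^3*z^2 - y*z^2 + 3*x*z - y
tr(b^2 a^-1 b a^2 b a^2 b a) = tr(b a^2 b a^2 b a b^2) * tr(a) - tr(b a^2 b a^2 b a b^2 a) = x^3*y^2*z^3 - x^4*y*z^2 - 2*x^2*y^3*z^2 - x^2*y*z^4 + x^3*y^2*z + x*y^4*z + 2*x*y^2*z^3 + 2*x^2*y*z^2 - y^3*z^2 + x^3*z - 3*x*y^2*z + y*z^2 - 2*x*z + y
tr(b a^2 b a^2 b a^-1 b^2 a^-1) = tr(b^2 a^-1 b a^2 b a^2 b) * tr(a) - tr(b^2 a^-1 b a^2 b a^2 b a) = x^4*y^3*z^2 - x^5*y^2*z - 2*x^3*y^4*z - 2*x^3*y^2*z^3 + x^4*y^3 + x^2*y^5 + 4*x^2*y^3*z^2 + x^2*y*z^4 + x^5*z + 4*x^3*y^2*z + x^3*z^3 - 2*x*y^4*z - 2*x*y^2*z^3 - x^4*y - 5*x^2*y^3 - 5*x^2*y*z^2 + y^3*z^2 - 4*x^3*z + 6*x*y^2*z + 5*x^2*y - y*z^2 + x*z - y
next, tr(b a^2 b a^2 b a^-1 b^2) = tr(b^3 a^2 b a^2 b) * tr(a) - tr(b^3 a^2 b a^2 b a) = x^3*y^3*z^2 - x^4*y^2*z - 2*x^2*y^4*z - x^2*y^2*z^3 + x^3*y^3 - x^3*y*z^2 + x*y^5 + 2*x*y^3*z^2 + x^4*z + 5*x^2*y^2*z + x^2*z^3 - y^4*z - x^3*y - 5*x*y^3 - 3*x*y*z^2 - 3*x^2*z + 3*y^2*z + 5*x*y - z
and tr(a^2 b a^-1 b^2 a^-2 b a^2 b) = tr(b a^2 b a^2 b a^-1 b^2 a^-1) * tr(a) - tr(b a^2 b a^2 b a^-1 b^2) = x^5*y^3*z^2 - x^6*y^2*z - 2*x^4*y^4*z - 2*x^4*y^2*z^3 + x^5*y^3 + x^3*y^5 + 3*x^3*y^3*z^2 + x^3*y*z^4 + x^6*z + 5*x^4*y^2*z + x^4*z^3 - x^2*y^2*z^3 - x^5*y - 6*x^3*y^3 - 4*x^3*y*z^2 - x*y^5 - x*y^3*z^2 - 5*x^4*z + x^2*y^2*z - x^2*z^3 + y^4*z + 6*x^3*y + 5*x*y^3 + 2*x*y*z^2 + 4*x^2*z - 3*y^2*z - 6*x*y + z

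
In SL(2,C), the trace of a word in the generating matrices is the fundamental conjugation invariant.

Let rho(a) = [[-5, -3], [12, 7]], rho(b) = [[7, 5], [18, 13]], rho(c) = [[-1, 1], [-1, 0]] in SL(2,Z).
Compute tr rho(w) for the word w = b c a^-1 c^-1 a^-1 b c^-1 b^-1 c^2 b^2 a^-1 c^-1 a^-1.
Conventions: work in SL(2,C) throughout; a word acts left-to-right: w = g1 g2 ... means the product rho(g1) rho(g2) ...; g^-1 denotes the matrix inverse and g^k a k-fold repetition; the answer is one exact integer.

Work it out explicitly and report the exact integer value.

rho(b) = [[7, 5], [18, 13]]
... * rho(c) = [[-1, 1], [-1, 0]]  ->  [[-12, 7], [-31, 18]]
... * rho(a^-1) = [[7, 3], [-12, -5]]  ->  [[-168, -71], [-433, -183]]
... * rho(c^-1) = [[0, -1], [1, -1]]  ->  [[-71, 239], [-183, 616]]
... * rho(a^-1) = [[7, 3], [-12, -5]]  ->  [[-3365, -1408], [-8673, -3629]]
... * rho(b) = [[7, 5], [18, 13]]  ->  [[-48899, -35129], [-126033, -90542]]
... * rho(c^-1) = [[0, -1], [1, -1]]  ->  [[-35129, 84028], [-90542, 216575]]
... * rho(b^-1) = [[13, -5], [-18, 7]]  ->  [[-1969181, 763841], [-5075396, 1968735]]
... * rho(c) = [[-1, 1], [-1, 0]]  ->  [[1205340, -1969181], [3106661, -5075396]]
... * rho(c) = [[-1, 1], [-1, 0]]  ->  [[763841, 1205340], [1968735, 3106661]]
... * rho(b) = [[7, 5], [18, 13]]  ->  [[27043007, 19488625], [69701043, 50230268]]
... * rho(b) = [[7, 5], [18, 13]]  ->  [[540096299, 388567160], [1392052125, 1001498699]]
... * rho(a^-1) = [[7, 3], [-12, -5]]  ->  [[-882131827, -322546903], [-2273619513, -831337120]]
... * rho(c^-1) = [[0, -1], [1, -1]]  ->  [[-322546903, 1204678730], [-831337120, 3104956633]]
... * rho(a^-1) = [[7, 3], [-12, -5]]  ->  [[-16713973081, -6991034359], [-43078839436, -18018794525]]
tr = -16713973081 + -18018794525 = -34732767606

-34732767606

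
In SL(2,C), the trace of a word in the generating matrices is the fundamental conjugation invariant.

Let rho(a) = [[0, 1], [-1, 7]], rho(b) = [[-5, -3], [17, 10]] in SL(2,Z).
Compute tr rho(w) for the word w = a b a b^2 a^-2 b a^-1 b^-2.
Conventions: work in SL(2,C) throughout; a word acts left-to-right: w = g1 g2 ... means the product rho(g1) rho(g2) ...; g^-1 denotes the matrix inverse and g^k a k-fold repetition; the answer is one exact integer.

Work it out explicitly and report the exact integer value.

-4402791282

rho(a) = [[0, 1], [-1, 7]]
... * rho(b) = [[-5, -3], [17, 10]]  ->  [[17, 10], [124, 73]]
... * rho(a) = [[0, 1], [-1, 7]]  ->  [[-10, 87], [-73, 635]]
... * rho(b) = [[-5, -3], [17, 10]]  ->  [[1529, 900], [11160, 6569]]
... * rho(b) = [[-5, -3], [17, 10]]  ->  [[7655, 4413], [55873, 32210]]
... * rho(a^-1) = [[7, -1], [1, 0]]  ->  [[57998, -7655], [423321, -55873]]
... * rho(a^-1) = [[7, -1], [1, 0]]  ->  [[398331, -57998], [2907374, -423321]]
... * rho(b) = [[-5, -3], [17, 10]]  ->  [[-2977621, -1774973], [-21733327, -12955332]]
... * rho(a^-1) = [[7, -1], [1, 0]]  ->  [[-22618320, 2977621], [-165088621, 21733327]]
... * rho(b^-1) = [[10, 3], [-17, -5]]  ->  [[-276802757, -82743065], [-2020352769, -603932498]]
... * rho(b^-1) = [[10, 3], [-17, -5]]  ->  [[-1361395465, -416692946], [-9936675224, -3041395817]]
tr = -1361395465 + -3041395817 = -4402791282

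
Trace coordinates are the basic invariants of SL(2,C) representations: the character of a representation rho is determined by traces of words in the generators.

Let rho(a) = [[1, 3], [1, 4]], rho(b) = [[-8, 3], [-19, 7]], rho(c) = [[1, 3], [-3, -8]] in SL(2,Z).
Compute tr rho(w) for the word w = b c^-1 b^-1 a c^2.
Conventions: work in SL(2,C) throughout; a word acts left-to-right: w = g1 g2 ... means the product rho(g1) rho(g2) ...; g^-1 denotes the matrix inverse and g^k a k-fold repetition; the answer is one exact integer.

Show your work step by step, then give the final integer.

167579

rho(b) = [[-8, 3], [-19, 7]]
... * rho(c^-1) = [[-8, -3], [3, 1]]  ->  [[73, 27], [173, 64]]
... * rho(b^-1) = [[7, -3], [19, -8]]  ->  [[1024, -435], [2427, -1031]]
... * rho(a) = [[1, 3], [1, 4]]  ->  [[589, 1332], [1396, 3157]]
... * rho(c) = [[1, 3], [-3, -8]]  ->  [[-3407, -8889], [-8075, -21068]]
... * rho(c) = [[1, 3], [-3, -8]]  ->  [[23260, 60891], [55129, 144319]]
tr = 23260 + 144319 = 167579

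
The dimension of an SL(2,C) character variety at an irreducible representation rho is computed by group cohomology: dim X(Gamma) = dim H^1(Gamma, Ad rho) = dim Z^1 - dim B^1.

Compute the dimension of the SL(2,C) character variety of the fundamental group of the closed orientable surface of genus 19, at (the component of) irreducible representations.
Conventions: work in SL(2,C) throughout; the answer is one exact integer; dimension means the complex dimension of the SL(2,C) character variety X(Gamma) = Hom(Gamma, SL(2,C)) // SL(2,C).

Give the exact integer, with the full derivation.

pi_1 of the closed genus-19 surface has 38 generators bound by the single product-of-commutators relator.
A cocycle assigns one sl_2 vector per generator subject to the relator condition d_2(z) = 0: dim of the unconstrained space is 3*2g = 114.
H^2 = coker(d_2) is dual to H^0 = 0 at irreducible rho (Poincare duality), so d_2 is onto: dim Z^1 = 111.
As always at irreducible rho, dim B^1 = 3.
Hence dim X = 111 - 3 = 108.

108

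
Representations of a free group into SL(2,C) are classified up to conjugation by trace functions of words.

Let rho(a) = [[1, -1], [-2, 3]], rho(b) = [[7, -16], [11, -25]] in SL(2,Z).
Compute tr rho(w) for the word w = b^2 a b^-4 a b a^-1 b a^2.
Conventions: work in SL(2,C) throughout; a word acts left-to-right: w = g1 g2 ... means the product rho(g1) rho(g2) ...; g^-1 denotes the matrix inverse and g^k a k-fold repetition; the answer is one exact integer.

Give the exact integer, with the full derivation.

rho(b) = [[7, -16], [11, -25]]
... * rho(b) = [[7, -16], [11, -25]]  ->  [[-127, 288], [-198, 449]]
... * rho(a) = [[1, -1], [-2, 3]]  ->  [[-703, 991], [-1096, 1545]]
... * rho(b^-1) = [[-25, 16], [-11, 7]]  ->  [[6674, -4311], [10405, -6721]]
... * rho(b^-1) = [[-25, 16], [-11, 7]]  ->  [[-119429, 76607], [-186194, 119433]]
... * rho(b^-1) = [[-25, 16], [-11, 7]]  ->  [[2143048, -1374615], [3341087, -2143073]]
... * rho(b^-1) = [[-25, 16], [-11, 7]]  ->  [[-38455435, 24666463], [-59953372, 38455881]]
... * rho(a) = [[1, -1], [-2, 3]]  ->  [[-87788361, 112454824], [-136865134, 175321015]]
... * rho(b) = [[7, -16], [11, -25]]  ->  [[622484537, -1406756824], [970475227, -2193183231]]
... * rho(a^-1) = [[3, 1], [2, 1]]  ->  [[-946060037, -784272287], [-1474940781, -1222708004]]
... * rho(b) = [[7, -16], [11, -25]]  ->  [[-15249415416, 34743767767], [-23774373511, 54166752596]]
... * rho(a) = [[1, -1], [-2, 3]]  ->  [[-84736950950, 119480718717], [-132107878703, 186274631299]]
... * rho(a) = [[1, -1], [-2, 3]]  ->  [[-323698388384, 443179107101], [-504657141301, 690931772600]]
tr = -323698388384 + 690931772600 = 367233384216

367233384216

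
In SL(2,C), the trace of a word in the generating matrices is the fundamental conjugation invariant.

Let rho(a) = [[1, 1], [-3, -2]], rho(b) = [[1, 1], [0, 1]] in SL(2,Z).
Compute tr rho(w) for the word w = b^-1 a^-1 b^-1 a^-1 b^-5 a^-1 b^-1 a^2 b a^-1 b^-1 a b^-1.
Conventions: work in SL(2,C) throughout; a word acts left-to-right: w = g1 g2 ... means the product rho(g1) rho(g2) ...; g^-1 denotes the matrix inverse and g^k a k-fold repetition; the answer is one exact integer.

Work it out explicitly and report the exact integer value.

rho(b^-1) = [[1, -1], [0, 1]]
... * rho(a^-1) = [[-2, -1], [3, 1]]  ->  [[-5, -2], [3, 1]]
... * rho(b^-1) = [[1, -1], [0, 1]]  ->  [[-5, 3], [3, -2]]
... * rho(a^-1) = [[-2, -1], [3, 1]]  ->  [[19, 8], [-12, -5]]
... * rho(b^-1) = [[1, -1], [0, 1]]  ->  [[19, -11], [-12, 7]]
... * rho(b^-1) = [[1, -1], [0, 1]]  ->  [[19, -30], [-12, 19]]
... * rho(b^-1) = [[1, -1], [0, 1]]  ->  [[19, -49], [-12, 31]]
... * rho(b^-1) = [[1, -1], [0, 1]]  ->  [[19, -68], [-12, 43]]
... * rho(b^-1) = [[1, -1], [0, 1]]  ->  [[19, -87], [-12, 55]]
... * rho(a^-1) = [[-2, -1], [3, 1]]  ->  [[-299, -106], [189, 67]]
... * rho(b^-1) = [[1, -1], [0, 1]]  ->  [[-299, 193], [189, -122]]
... * rho(a) = [[1, 1], [-3, -2]]  ->  [[-878, -685], [555, 433]]
... * rho(a) = [[1, 1], [-3, -2]]  ->  [[1177, 492], [-744, -311]]
... * rho(b) = [[1, 1], [0, 1]]  ->  [[1177, 1669], [-744, -1055]]
... * rho(a^-1) = [[-2, -1], [3, 1]]  ->  [[2653, 492], [-1677, -311]]
... * rho(b^-1) = [[1, -1], [0, 1]]  ->  [[2653, -2161], [-1677, 1366]]
... * rho(a) = [[1, 1], [-3, -2]]  ->  [[9136, 6975], [-5775, -4409]]
... * rho(b^-1) = [[1, -1], [0, 1]]  ->  [[9136, -2161], [-5775, 1366]]
tr = 9136 + 1366 = 10502

10502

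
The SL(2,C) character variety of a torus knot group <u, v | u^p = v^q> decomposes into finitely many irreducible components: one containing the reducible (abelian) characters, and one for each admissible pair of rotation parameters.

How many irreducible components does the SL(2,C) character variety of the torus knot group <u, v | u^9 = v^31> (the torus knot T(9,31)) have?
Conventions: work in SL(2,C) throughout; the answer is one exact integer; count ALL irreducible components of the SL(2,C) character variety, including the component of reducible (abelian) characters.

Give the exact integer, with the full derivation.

Gamma = < u, v | u^9 = v^31 > (torus knot T(9,31)); the central element u^9 = v^31 acts as +I or -I in any irreducible SL(2,C) representation.
So on each irreducible component the traces are pinned: tr(u) = 2*cos(pi*alpha/9) with 1 <= alpha <= 8, tr(v) = 2*cos(pi*beta/31) with 1 <= beta <= 30.
The two central values (-1)^alpha I and (-1)^beta I must be the same matrix, so alpha and beta share a parity.
Enumerate parity-matched pairs: 4*15 odd-odd plus 4*15 even-even gives 120.
That is 120 components of irreducible characters, and with the reducible (abelian) component the total is 121.

121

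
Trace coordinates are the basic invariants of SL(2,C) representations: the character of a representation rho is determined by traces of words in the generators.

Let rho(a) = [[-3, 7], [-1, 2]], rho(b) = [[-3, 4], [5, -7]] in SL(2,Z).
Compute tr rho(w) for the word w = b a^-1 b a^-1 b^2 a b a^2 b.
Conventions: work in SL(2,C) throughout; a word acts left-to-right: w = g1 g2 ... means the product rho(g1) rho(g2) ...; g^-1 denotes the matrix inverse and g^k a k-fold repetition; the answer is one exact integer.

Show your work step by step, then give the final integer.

-10674559

rho(b) = [[-3, 4], [5, -7]]
... * rho(a^-1) = [[2, -7], [1, -3]]  ->  [[-2, 9], [3, -14]]
... * rho(b) = [[-3, 4], [5, -7]]  ->  [[51, -71], [-79, 110]]
... * rho(a^-1) = [[2, -7], [1, -3]]  ->  [[31, -144], [-48, 223]]
... * rho(b) = [[-3, 4], [5, -7]]  ->  [[-813, 1132], [1259, -1753]]
... * rho(b) = [[-3, 4], [5, -7]]  ->  [[8099, -11176], [-12542, 17307]]
... * rho(a) = [[-3, 7], [-1, 2]]  ->  [[-13121, 34341], [20319, -53180]]
... * rho(b) = [[-3, 4], [5, -7]]  ->  [[211068, -292871], [-326857, 453536]]
... * rho(a) = [[-3, 7], [-1, 2]]  ->  [[-340333, 891734], [527035, -1380927]]
... * rho(a) = [[-3, 7], [-1, 2]]  ->  [[129265, -598863], [-200178, 927391]]
... * rho(b) = [[-3, 4], [5, -7]]  ->  [[-3382110, 4709101], [5237489, -7292449]]
tr = -3382110 + -7292449 = -10674559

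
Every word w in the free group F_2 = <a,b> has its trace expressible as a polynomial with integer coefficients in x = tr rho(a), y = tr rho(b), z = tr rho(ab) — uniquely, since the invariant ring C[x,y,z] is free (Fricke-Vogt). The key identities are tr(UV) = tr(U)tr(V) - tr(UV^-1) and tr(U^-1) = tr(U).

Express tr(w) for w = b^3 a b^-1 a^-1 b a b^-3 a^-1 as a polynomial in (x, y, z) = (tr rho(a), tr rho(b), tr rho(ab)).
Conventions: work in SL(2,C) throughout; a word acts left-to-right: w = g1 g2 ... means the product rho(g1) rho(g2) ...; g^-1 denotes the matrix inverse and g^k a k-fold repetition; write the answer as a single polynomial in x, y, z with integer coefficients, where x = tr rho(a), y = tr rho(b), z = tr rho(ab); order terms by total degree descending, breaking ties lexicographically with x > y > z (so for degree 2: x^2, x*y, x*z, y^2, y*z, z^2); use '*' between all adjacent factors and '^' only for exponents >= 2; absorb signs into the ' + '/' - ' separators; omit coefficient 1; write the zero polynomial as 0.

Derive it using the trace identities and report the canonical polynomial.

use: tr(b a b) = tr(b) * tr(a b) - tr(a) = y*z - x
tr(b^3 a) = tr(b) * tr(b a b) - tr(b a) = y^2*z - x*y - z
use: tr(b^2) = tr(b) * tr(b) - tr(1) = y^2 - 2
use: tr(a^2 b^2) = tr(a) * tr(b^2 a) - tr(b^2) = x*y*z - x^2 - y^2 + 2
tr(a^2 b) = tr(a) * tr(b a) - tr(b) = x*z - y
apply: tr(b a^2 b^2) = tr(b) * tr(a^2 b^2) - tr(a^2 b) = x*y^2*z - x^2*y - y^3 - x*z + 3*y
tr(b^3 a^2 b) = tr(b) * tr(b a^2 b^2) - tr(b a^2 b) = x*y^3*z - x^2*y^2 - y^4 - 2*x*y*z + x^2 + 4*y^2 - 2
tr(b a b a) = tr(a b) * tr(a b) - tr(1)   [split at repeated a] = z^2 - 2
tr(a^2 b a b) = tr(a) * tr(b a b a) - tr(b a b) = x*z^2 - y*z - x
apply: tr(a^2 b a) = tr(a) * tr(a b a) - tr(a b) = x^2*z - x*y - z
use: tr(b a^2 b a b) = tr(b) * tr(a^2 b a b) - tr(a^2 b a) = x*y*z^2 - x^2*z - y^2*z + z
use: tr(b^3 a^2 b a) = tr(b) * tr(b a^2 b a b) - tr(b a^2 b a) = x*y^2*z^2 - x^2*y*z - y^3*z - x*z^2 + 2*y*z + x
use: tr(a^-1 b^3 a^2 b) = tr(b^3 a^2 b) * tr(a) - tr(b^3 a^2 b a) = x^2*y^3*z - x^3*y^2 - x*y^4 - x*y^2*z^2 - x^2*y*z + y^3*z + x^3 + 4*x*y^2 + x*z^2 - 2*y*z - 3*x
apply: tr(a b^-1 a^-1 b^3 a) = tr(a^-1 b^3 a^2) * tr(b) - tr(a^-1 b^3 a^2 b) = -x^2*y^3*z + x^3*y^2 + x*y^4 + x*y^2*z^2 + x^2*y*z - x^3 - 5*x*y^2 - x*z^2 + y*z + 3*x
tr(a b a b a b) = tr(b a b a) * tr(b a) - tr(a b)   [split at repeated b] = z^3 - 3*z
tr(a b a b^2 a b) = tr(b) * tr(a b a b a b) - tr(a b a b a) = y*z^3 - x*z^2 - 2*y*z + x
tr(b^2 a b^-1 a b a) = tr(a b a b^2 a) * tr(b) - tr(a b a b^2 a b) = x*y^2*z^2 - x^2*y*z - y^3*z - y*z^3 + x*z^2 + 3*y*z - x
apply: tr(a^2 b a^2 b) = tr(a) * tr(b a^2 b a) - tr(b a^2 b) = x^2*z^2 - 2*x*y*z + y^2 - 2
tr(a^2 b a^2) = tr(a) * tr(b a^3) - tr(b a^2) = x^3*z - x^2*y - 2*x*z + y
tr(a^2 b a^2 b^2) = tr(b) * tr(a^2 b a^2 b) - tr(a^2 b a^2) = x^2*y*z^2 - x^3*z - 2*x*y^2*z + x^2*y + y^3 + 2*x*z - 3*y
tr(a b^3 a^2 b a) = tr(b) * tr(a^2 b a^2 b^2) - tr(a^2 b a^2 b) = x^2*y^2*z^2 - x^3*y*z - 2*x*y^3*z + x^2*y^2 - x^2*z^2 + y^4 + 4*x*y*z - 4*y^2 + 2
use: tr(a b a b^2) = tr(b) * tr(a b a b) - tr(a b a) = y*z^2 - x*z - y
tr(b a b a b^2) = tr(b) * tr(a b a b^2) - tr(a b a b) = y^2*z^2 - x*y*z - y^2 - z^2 + 2
use: tr(a^2 b a b a b^2) = tr(a) * tr(b a b a b^2 a) - tr(b a b a b^2) = x*y*z^3 - x^2*z^2 - y^2*z^2 - x*y*z + x^2 + y^2 + z^2 - 2
tr(a^2 b a b a b) = tr(a) * tr(b a b a b a) - tr(b a b a b) = x*z^3 - y*z^2 - 2*x*z + y
tr(a b^3 a^2 b a b) = tr(b) * tr(a^2 b a b a b^2) - tr(a^2 b a b a b) = x*y^2*z^3 - x^2*y*z^2 - y^3*z^2 - x*y^2*z - x*z^3 + x^2*y + y^3 + 2*y*z^2 + 2*x*z - 3*y
tr(a b a b^-1 a b^3 a) = tr(a b^3 a^2 b a) * tr(b) - tr(a b^3 a^2 b a b) = x^2*y^3*z^2 - x^3*y^2*z - 2*x*y^4*z - x*y^2*z^3 + x^2*y^3 + y^5 + y^3*z^2 + 5*x*y^2*z + x*z^3 - x^2*y - 5*y^3 - 2*y*z^2 - 2*x*z + 5*y
use: tr(b^3 a b a b a) = tr(b) * tr(b a b a b a b) - tr(b a b a b a) = y^2*z^3 - x*y*z^2 - 2*y^2*z - z^3 + x*y + 3*z
apply: tr(b^3 a b a b) = tr(b) * tr(a b a b^3) - tr(a b a b^2) = y^3*z^2 - x*y^2*z - y^3 - 2*y*z^2 + x*z + 3*y
tr(a b^3 a b a b a) = tr(a) * tr(b^3 a b a b a) - tr(b^3 a b a b) = x*y^2*z^3 - x^2*y*z^2 - y^3*z^2 - x*y^2*z - x*z^3 + x^2*y + y^3 + 2*y*z^2 + 2*x*z - 3*y
apply: tr(a b a b a b a b) = tr(a b) * tr(a b a b a b) - tr(a^-1 b^-1 a^-1 b^-1)   [split at repeated a] = z^4 - 4*z^2 + 2
tr(a b a b a b a b^2) = tr(b) * tr(a b a b a b a b) - tr(a b a b a b a) = y*z^4 - x*z^3 - 3*y*z^2 + 2*x*z + y
tr(a b^3 a b a b a b) = tr(b) * tr(a b a b a b a b^2) - tr(a b a b a b a b) = y^2*z^4 - x*y*z^3 - 3*y^2*z^2 - z^4 + 2*x*y*z + y^2 + 4*z^2 - 2
use: tr(a b a b^-1 a b^3 a b) = tr(a b^3 a b a b a) * tr(b) - tr(a b^3 a b a b a b) = x*y^3*z^3 - x^2*y^2*z^2 - y^4*z^2 - y^2*z^4 - x*y^3*z + x^2*y^2 + y^4 + 5*y^2*z^2 + z^4 - 4*y^2 - 4*z^2 + 2
use: tr(b^3 a b^-1 a b a b^-1 a) = tr(a b a b^-1 a b^3 a) * tr(b) - tr(a b a b^-1 a b^3 a b) = x^2*y^4*z^2 - x^3*y^3*z - 2*x*y^5*z - 2*x*y^3*z^3 + x^2*y^4 + x^2*y^2*z^2 + y^6 + 2*y^4*z^2 + y^2*z^4 + 6*x*y^3*z + x*y*z^3 - 2*x^2*y^2 - 6*y^4 - 7*y^2*z^2 - z^4 - 2*x*y*z + 9*y^2 + 4*z^2 - 2
apply: tr(b a b^-1 a^-1 b^3 a b^-1 a) = tr(b^3 a b^-1 a b a b^-1) * tr(a) - tr(b^3 a b^-1 a b a b^-1 a) = -x^2*y^4*z^2 + x^3*y^3*z + 2*x*y^5*z + 2*x*y^3*z^3 - x^2*y^4 - y^6 - 2*y^4*z^2 - y^2*z^4 - x^3*y*z - 7*x*y^3*z - 2*x*y*z^3 + 2*x^2*y^2 + x^2*z^2 + 6*y^4 + 7*y^2*z^2 + z^4 + 5*x*y*z - x^2 - 9*y^2 - 4*z^2 + 2
tr(b^-1 a^-1 b^3 a b^-1 a^-1 b a) = tr(b a b^-1 a^-1 b^3 a b^-1) * tr(a) - tr(b a b^-1 a^-1 b^3 a b^-1 a) = x^2*y^4*z^2 - 2*x^3*y^3*z - 2*x*y^5*z - 2*x*y^3*z^3 + x^4*y^2 + 2*x^2*y^4 + x^2*y^2*z^2 + y^6 + 2*y^4*z^2 + y^2*z^4 + 2*x^3*y*z + 7*x*y^3*z + 2*x*y*z^3 - x^4 - 7*x^2*y^2 - 2*x^2*z^2 - 6*y^4 - 7*y^2*z^2 - z^4 - 4*x*y*z + 4*x^2 + 9*y^2 + 4*z^2 - 2
use: tr(b^3) = tr(b) * tr(b^2) - tr(b) = y^3 - 3*y
tr(b^4) = tr(b) * tr(b^3) - tr(b^2) = y^4 - 4*y^2 + 2
tr(b a b^3) = tr(b) * tr(b a b^2) - tr(b a b) = y^3*z - x*y^2 - 2*y*z + x
tr(b^4 a b) = tr(b) * tr(b a b^3) - tr(b a b^2) = y^4*z - x*y^3 - 3*y^2*z + 2*x*y + z
use: tr(a^-1 b^4 a b) = tr(b^4 a b) * tr(a) - tr(b^4 a b a) = x*y^4*z - x^2*y^3 - y^3*z^2 - 2*x*y^2*z + 2*x^2*y + y^3 + 2*y*z^2 - 3*y
apply: tr(b^3 a b^-1 a^-1 b) = tr(a^-1 b^4 a) * tr(b) - tr(a^-1 b^4 a b) = -x*y^4*z + x^2*y^3 + y^5 + y^3*z^2 + 2*x*y^2*z - 2*x^2*y - 5*y^3 - 2*y*z^2 + 5*y
tr(b^-1 a^-1 b^3 a b^-1 a^-1 b a b^-1) = tr(b^-1 a^-1 b^3 a b^-1 a^-1 b a) * tr(b) - tr(b^-1 a^-1 b^3 a b^-1 a^-1 b a b) = x^2*y^5*z^2 - 2*x^3*y^4*z - 2*x*y^6*z - 2*x*y^4*z^3 + x^4*y^3 + 2*x^2*y^5 + x^2*y^3*z^2 + y^7 + 2*y^5*z^2 + y^3*z^4 + 2*x^3*y^2*z + 8*x*y^4*z + 2*x*y^2*z^3 - x^4*y - 8*x^2*y^3 - 2*x^2*y*z^2 - 7*y^5 - 8*y^3*z^2 - y*z^4 - 6*x*y^2*z + 6*x^2*y + 14*y^3 + 6*y*z^2 - 7*y
tr(b^3 a b^-1 a^-1 b a b^-3 a^-1) = tr(b^-1 a^-1 b^3 a b^-1 a^-1 b a b^-1) * tr(b) - tr(b^-1 a^-1 b^3 a b^-1 a^-1 b a) = x^2*y^6*z^2 - 2*x^3*y^5*z - 2*x*y^7*z - 2*x*y^5*z^3 + x^4*y^4 + 2*x^2*y^6 + y^8 + 2*y^6*z^2 + y^4*z^4 + 4*x^3*y^3*z + 10*x*y^5*z + 4*x*y^3*z^3 - 2*x^4*y^2 - 10*x^2*y^4 - 3*x^2*y^2*z^2 - 8*y^6 - 10*y^4*z^2 - 2*y^2*z^4 - 2*x^3*y*z - 13*x*y^3*z - 2*x*y*z^3 + x^4 + 13*x^2*y^2 + 2*x^2*z^2 + 20*y^4 + 13*y^2*z^2 + z^4 + 4*x*y*z - 4*x^2 - 16*y^2 - 4*z^2 + 2

x^2*y^6*z^2 - 2*x^3*y^5*z - 2*x*y^7*z - 2*x*y^5*z^3 + x^4*y^4 + 2*x^2*y^6 + y^8 + 2*y^6*z^2 + y^4*z^4 + 4*x^3*y^3*z + 10*x*y^5*z + 4*x*y^3*z^3 - 2*x^4*y^2 - 10*x^2*y^4 - 3*x^2*y^2*z^2 - 8*y^6 - 10*y^4*z^2 - 2*y^2*z^4 - 2*x^3*y*z - 13*x*y^3*z - 2*x*y*z^3 + x^4 + 13*x^2*y^2 + 2*x^2*z^2 + 20*y^4 + 13*y^2*z^2 + z^4 + 4*x*y*z - 4*x^2 - 16*y^2 - 4*z^2 + 2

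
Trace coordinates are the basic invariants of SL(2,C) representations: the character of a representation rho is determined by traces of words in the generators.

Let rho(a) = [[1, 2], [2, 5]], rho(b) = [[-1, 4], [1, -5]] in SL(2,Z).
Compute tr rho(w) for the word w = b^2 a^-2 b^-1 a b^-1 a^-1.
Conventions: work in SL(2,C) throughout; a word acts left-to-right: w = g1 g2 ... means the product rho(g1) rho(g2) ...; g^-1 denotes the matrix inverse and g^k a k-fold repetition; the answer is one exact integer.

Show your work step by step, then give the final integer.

172654

rho(b) = [[-1, 4], [1, -5]]
... * rho(b) = [[-1, 4], [1, -5]]  ->  [[5, -24], [-6, 29]]
... * rho(a^-1) = [[5, -2], [-2, 1]]  ->  [[73, -34], [-88, 41]]
... * rho(a^-1) = [[5, -2], [-2, 1]]  ->  [[433, -180], [-522, 217]]
... * rho(b^-1) = [[-5, -4], [-1, -1]]  ->  [[-1985, -1552], [2393, 1871]]
... * rho(a) = [[1, 2], [2, 5]]  ->  [[-5089, -11730], [6135, 14141]]
... * rho(b^-1) = [[-5, -4], [-1, -1]]  ->  [[37175, 32086], [-44816, -38681]]
... * rho(a^-1) = [[5, -2], [-2, 1]]  ->  [[121703, -42264], [-146718, 50951]]
tr = 121703 + 50951 = 172654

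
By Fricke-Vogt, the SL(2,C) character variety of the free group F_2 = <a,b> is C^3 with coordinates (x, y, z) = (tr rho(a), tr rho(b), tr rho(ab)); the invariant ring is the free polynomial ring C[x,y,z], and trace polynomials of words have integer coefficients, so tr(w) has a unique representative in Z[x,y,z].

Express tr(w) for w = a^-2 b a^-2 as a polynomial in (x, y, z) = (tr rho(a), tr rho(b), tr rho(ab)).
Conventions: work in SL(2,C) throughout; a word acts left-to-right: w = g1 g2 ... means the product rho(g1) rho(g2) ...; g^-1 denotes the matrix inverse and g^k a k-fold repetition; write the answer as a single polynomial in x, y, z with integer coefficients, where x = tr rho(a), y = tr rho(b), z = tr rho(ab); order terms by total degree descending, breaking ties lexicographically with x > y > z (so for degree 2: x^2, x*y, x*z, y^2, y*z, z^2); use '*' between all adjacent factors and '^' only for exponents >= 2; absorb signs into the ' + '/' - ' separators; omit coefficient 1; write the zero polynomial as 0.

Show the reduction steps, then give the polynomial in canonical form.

x^4*y - x^3*z - 3*x^2*y + 2*x*z + y

tr(a^-1 b) = tr(b)*tr(a) - tr(b a) = x*y - z
use: tr(a^-1 b a^-1) = tr(a^-1 b)*tr(a) - tr(a^-1 b a) = x^2*y - x*z - y
tr(a^-1 b a^-2) = tr(a^-1 b a^-1)*tr(a) - tr(a^-1 b) = x^3*y - x^2*z - 2*x*y + z
tr(a^-2 b a^-2) = tr(a^-1 b a^-2)*tr(a) - tr(a^-1 b a^-1) = x^4*y - x^3*z - 3*x^2*y + 2*x*z + y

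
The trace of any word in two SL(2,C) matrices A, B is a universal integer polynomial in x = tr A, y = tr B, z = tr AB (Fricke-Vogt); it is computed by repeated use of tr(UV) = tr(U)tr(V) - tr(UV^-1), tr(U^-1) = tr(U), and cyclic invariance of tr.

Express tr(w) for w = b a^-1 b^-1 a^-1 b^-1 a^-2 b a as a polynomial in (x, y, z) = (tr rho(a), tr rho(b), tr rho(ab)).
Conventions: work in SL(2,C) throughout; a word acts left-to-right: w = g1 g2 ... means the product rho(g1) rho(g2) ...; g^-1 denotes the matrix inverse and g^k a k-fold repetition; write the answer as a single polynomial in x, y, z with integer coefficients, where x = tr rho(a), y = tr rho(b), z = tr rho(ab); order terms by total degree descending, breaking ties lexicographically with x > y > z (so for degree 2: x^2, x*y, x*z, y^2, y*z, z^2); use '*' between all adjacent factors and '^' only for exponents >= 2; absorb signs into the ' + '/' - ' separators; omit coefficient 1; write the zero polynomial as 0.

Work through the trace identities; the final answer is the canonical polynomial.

x^2*y*z^3 - x^3*z^2 - x*y^2*z^2 - x*z^4 + x^3 + 4*x*z^2 - 3*x

tr(a^-1 b) = tr(b) tr(a) - tr(b a)   [inverse elimination on a] = x*y - z
tr(a^-2 b) = tr(a^-1 b) tr(a) - tr(a^-1 b a)   [inverse elimination on a] = x^2*y - x*z - y
tr(b a b) = tr(b) tr(a b) - tr(a)   [square of b] = y*z - x
tr(b a b a) = tr(a b) tr(a b) - tr(1)   [split at a repeated a] = z^2 - 2
tr(a^-1 b a b) = tr(b a b) tr(a) - tr(b a b a)   [inverse elimination on a] = x*y*z - x^2 - z^2 + 2
tr(a b a) = tr(a) tr(b a) - tr(b)   [square of a] = x*z - y
tr(b a b a b) = tr(b) tr(a b a b) - tr(a b a)   [square of b] = y*z^2 - x*z - y
tr(b a b a b a) = tr(a b a b) tr(a b) - tr(b a)   [split at a repeated a] = z^3 - 3*z
tr(b a b a b a^-1) = tr(b a b a b) tr(a) - tr(b a b a b a)   [inverse elimination on a] = x*y*z^2 - x^2*z - z^3 - x*y + 3*z
tr(a^-2 b a b a b) = tr(b a b a b a^-1) tr(a) - tr(b a b a b)   [inverse elimination on a] = x^2*y*z^2 - x^3*z - x*z^3 - x^2*y - y*z^2 + 4*x*z + y
tr(a^-2 b a b a b^-1) = tr(a^-2 b a b a) tr(b) - tr(a^-2 b a b a b)   [inverse elimination on b] = -x^2*y*z^2 + x^3*z + x*y^2*z + x*z^3 - 4*x*z + y
tr(a b a b a) = tr(a) tr(b a b a) - tr(b a b)   [square of a] = x*z^2 - y*z - x
tr(b a b a b^-1 a) = tr(a b a b a) tr(b) - tr(a b a b a b)   [inverse elimination on b] = x*y*z^2 - y^2*z - z^3 - x*y + 3*z
tr(a^-1 b a b a b^-1) = tr(b a b a b^-1) tr(a) - tr(b a b a b^-1 a)   [inverse elimination on a] = -x*y*z^2 + x^2*z + y^2*z + z^3 - 3*z
tr(b^-1 a^-3 b a b a) = tr(a^-2 b a b a b^-1) tr(a) - tr(a^-2 b a b a b^-1 a)   [inverse elimination on a] = -x^3*y*z^2 + x^4*z + x^2*y^2*z + x^2*z^3 + x*y*z^2 - 5*x^2*z - y^2*z - z^3 + x*y + 3*z
tr(a^-2 b a b a^-1 b^-1 a^-1) = tr(b^-1 a^-3 b a b) tr(a) - tr(b^-1 a^-3 b a b a)   [inverse elimination on a] = x^3*y*z^2 - x^4*z - x^2*y^2*z - x^2*z^3 + x^3*y - x*y*z^2 + 4*x^2*z + y^2*z + z^3 - 2*x*y - 3*z
tr(a^-1 b a b a^-1) = tr(a^-1 b a b) tr(a) - tr(a^-1 b a b a)   [inverse elimination on a] = x^2*y*z - x^3 - x*z^2 - y*z + 3*x
tr(b a b^2) = tr(b) tr(a b^2) - tr(a b)   [square of b] = y^2*z - x*y - z
tr(b a^-1 b a b) = tr(b a b^2) tr(a) - tr(b a b^2 a)   [inverse elimination on a] = x*y^2*z - x^2*y - y*z^2 + y
tr(a^2) = tr(a) tr(a) - tr(1)   [square of a] = x^2 - 2
tr(a b^2 a) = tr(b) tr(a^2 b) - tr(a^2)   [square of b] = x*y*z - x^2 - y^2 + 2
tr(b a b^2 a b) = tr(b) tr(a b^2 a b) - tr(a b^2 a)   [square of b] = y^2*z^2 - 2*x*y*z + x^2 - 2
tr(b a b^2 a b a) = tr(b) tr(a b a b a b) - tr(a b a b a)   [square of b] = y*z^3 - x*z^2 - 2*y*z + x
tr(b a b a^-1 b a b) = tr(b a b^2 a b) tr(a) - tr(b a b^2 a b a)   [inverse elimination on a] = x*y^2*z^2 - 2*x^2*y*z - y*z^3 + x^3 + x*z^2 + 2*y*z - 3*x
tr(b a b a b a b a) = tr(b a b a) tr(b a b a) - tr(1)   [split at a repeated b] = z^4 - 4*z^2 + 2
tr(b a b a^-1 b a b a) = tr(b a b a b a b) tr(a) - tr(b a b a b a b a)   [inverse elimination on a] = x*y*z^3 - x^2*z^2 - z^4 - 2*x*y*z + x^2 + 4*z^2 - 2
tr(a b a^-1 b a b a^-1 b) = tr(b a b a^-1 b a b) tr(a) - tr(b a b a^-1 b a b a)   [inverse elimination on a] = x^2*y^2*z^2 - 2*x^3*y*z - 2*x*y*z^3 + x^4 + 2*x^2*z^2 + z^4 + 4*x*y*z - 4*x^2 - 4*z^2 + 2
tr(b a^-1 b a b a^-1 b^-1 a) = tr(a b a^-1 b a b a^-1) tr(b) - tr(a b a^-1 b a b a^-1 b)   [inverse elimination on b] = -x^2*y^2*z^2 + 2*x^3*y*z + x*y^3*z + 2*x*y*z^3 - x^4 - x^2*y^2 - 2*x^2*z^2 - y^2*z^2 - z^4 - 4*x*y*z + 4*x^2 + y^2 + 4*z^2 - 2
tr(b a b a^-1 b^-1 a^-1 b a^-1) = tr(b a^-1 b a b a^-1 b^-1) tr(a) - tr(b a^-1 b a b a^-1 b^-1 a)   [inverse elimination on a] = x^2*y^2*z^2 - x^3*y*z - x*y^3*z - 2*x*y*z^3 + x^2*y^2 + x^2*z^2 + y^2*z^2 + z^4 + 3*x*y*z - x^2 - y^2 - 4*z^2 + 2
tr(b^2 a b a^-1 b^-1 a) = tr(a b^2 a b a^-1) tr(b) - tr(a b^2 a b a^-1 b)   [inverse elimination on b] = -x*y^2*z^2 + 2*x^2*y*z + y^3*z + y*z^3 - x^3 - x*y^2 - x*z^2 - 3*y*z + 3*x
tr(b a b a^-1 b^-1 a^-1 b) = tr(b^2 a b a^-1 b^-1) tr(a) - tr(b^2 a b a^-1 b^-1 a)   [inverse elimination on a] = x*y^2*z^2 - x^2*y*z - y^3*z - y*z^3 + x*y^2 + 3*y*z - x
tr(a^-2 b a b a^-1 b^-1 a^-1 b) = tr(b a b a^-1 b^-1 a^-1 b a^-1) tr(a) - tr(b a b a^-1 b^-1 a^-1 b)   [inverse elimination on a] = x^3*y^2*z^2 - x^4*y*z - x^2*y^3*z - 2*x^2*y*z^3 + x^3*y^2 + x^3*z^2 + x*z^4 + 4*x^2*y*z + y^3*z + y*z^3 - x^3 - 2*x*y^2 - 4*x*z^2 - 3*y*z + 3*x
tr(b a^-1 b^-1 a^-1 b^-1 a^-2 b a) = tr(a^-2 b a b a^-1 b^-1 a^-1) tr(b) - tr(a^-2 b a b a^-1 b^-1 a^-1 b)   [inverse elimination on b] = x^2*y*z^3 - x^3*z^2 - x*y^2*z^2 - x*z^4 + x^3 + 4*x*z^2 - 3*x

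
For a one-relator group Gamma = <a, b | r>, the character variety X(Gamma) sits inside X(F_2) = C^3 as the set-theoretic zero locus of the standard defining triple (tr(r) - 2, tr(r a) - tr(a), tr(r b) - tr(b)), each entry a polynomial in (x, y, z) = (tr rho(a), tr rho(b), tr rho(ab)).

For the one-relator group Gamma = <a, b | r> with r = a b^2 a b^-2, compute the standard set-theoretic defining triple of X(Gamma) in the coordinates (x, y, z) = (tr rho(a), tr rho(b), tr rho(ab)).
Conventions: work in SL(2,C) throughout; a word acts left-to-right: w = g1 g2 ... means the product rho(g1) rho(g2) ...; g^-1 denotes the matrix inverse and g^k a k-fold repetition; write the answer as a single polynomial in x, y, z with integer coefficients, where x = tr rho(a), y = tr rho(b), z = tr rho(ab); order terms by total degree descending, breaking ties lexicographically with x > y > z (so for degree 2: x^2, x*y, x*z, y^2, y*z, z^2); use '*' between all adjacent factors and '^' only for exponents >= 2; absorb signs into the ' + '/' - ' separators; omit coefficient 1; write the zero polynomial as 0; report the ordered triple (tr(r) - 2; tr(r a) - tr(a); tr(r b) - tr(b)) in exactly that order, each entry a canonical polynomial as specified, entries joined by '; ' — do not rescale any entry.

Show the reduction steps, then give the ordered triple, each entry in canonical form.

trace(a^2 b) = trace(a) * trace(b a) - trace(b)   [square of a] = x*z - y
trace(a^2) = trace(a) * trace(a) - trace(1)   [square of a] = x^2 - 2
trace(a b^2 a) = trace(b) * trace(a^2 b) - trace(a^2)   [square of b] = x*y*z - x^2 - y^2 + 2
trace(a b a b) = trace(a b) * trace(a b) - trace(1)   [split at a repeated a] = z^2 - 2
trace(a b^2 a b) = trace(b) * trace(a b a b) - trace(a b a)   [square of b] = y*z^2 - x*z - y
trace(a b^2 a b^-1) = trace(a b^2 a) * trace(b) - trace(a b^2 a b)   [inverse elimination on b] = x*y^2*z - x^2*y - y^3 - y*z^2 + x*z + 3*y
trace(a b^2 a b^-2) = trace(a b^2 a b^-1) * trace(b) - trace(a b^2 a)   [inverse elimination on b] = x*y^3*z - x^2*y^2 - y^4 - y^2*z^2 + x^2 + 4*y^2 - 2
trace(b^2 a) = trace(b) * trace(a b) - trace(a)  (reduce the b square) = y*z - x
trace(a^2 b^2 a) = trace(a) * trace(b^2 a^2) - trace(b^2 a)  (reduce the a square) = x^2*y*z - x^3 - x*y^2 - y*z + 3*x
trace(b^2 a b) = trace(b) * trace(a b^2) - trace(a b)  (reduce the b square) = y^2*z - x*y - z
trace(a^2 b^2 a b) = trace(a) * trace(b^2 a b a) - trace(b^2 a b)  (reduce the a square) = x*y*z^2 - x^2*z - y^2*z + z
trace(a^2 b^2 a b^-1) = trace(a^2 b^2 a) * trace(b) - trace(a^2 b^2 a b)  (eliminate b^-1) = x^2*y^2*z - x^3*y - x*y^3 - x*y*z^2 + x^2*z + 3*x*y - z
trace(a b^2 a b^-2 a) = trace(a^2 b^2 a b^-1) * trace(b) - trace(a^2 b^2 a)  (eliminate b^-1) = x^2*y^3*z - x^3*y^2 - x*y^4 - x*y^2*z^2 + x^3 + 4*x*y^2 - 3*x
assemble the triple (trace(r) - 2; trace(r a) - x; trace(r b) - y)

x*y^3*z - x^2*y^2 - y^4 - y^2*z^2 + x^2 + 4*y^2 - 4; x^2*y^3*z - x^3*y^2 - x*y^4 - x*y^2*z^2 + x^3 + 4*x*y^2 - 4*x; x*y^2*z - x^2*y - y^3 - y*z^2 + x*z + 2*y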